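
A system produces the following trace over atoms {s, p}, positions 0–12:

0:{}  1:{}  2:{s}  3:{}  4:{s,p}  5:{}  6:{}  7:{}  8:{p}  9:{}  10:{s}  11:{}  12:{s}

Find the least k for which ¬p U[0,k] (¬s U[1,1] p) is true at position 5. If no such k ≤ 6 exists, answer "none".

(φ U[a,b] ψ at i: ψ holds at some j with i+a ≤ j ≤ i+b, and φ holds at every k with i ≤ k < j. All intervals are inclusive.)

2

Need earliest j ≥ 5 with (¬s U[1,1] p), and ¬p at every k in [5,j-1].
  j=5: rhs fails.
  j=6: rhs fails.
  j=7: rhs holds; lhs holds on [5,6]. k = 2.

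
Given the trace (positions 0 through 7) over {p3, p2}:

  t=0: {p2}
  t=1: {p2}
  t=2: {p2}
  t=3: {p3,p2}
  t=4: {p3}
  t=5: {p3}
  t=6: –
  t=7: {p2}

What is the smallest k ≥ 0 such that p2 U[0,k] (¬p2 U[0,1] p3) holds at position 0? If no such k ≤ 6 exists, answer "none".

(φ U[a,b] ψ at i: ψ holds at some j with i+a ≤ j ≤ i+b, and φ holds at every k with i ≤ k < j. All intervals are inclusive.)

3

Need earliest j ≥ 0 with (¬p2 U[0,1] p3), and p2 at every k in [0,j-1].
  j=0: rhs fails.
  j=1: rhs fails.
  j=2: rhs fails.
  j=3: rhs holds; lhs holds on [0,2]. k = 3.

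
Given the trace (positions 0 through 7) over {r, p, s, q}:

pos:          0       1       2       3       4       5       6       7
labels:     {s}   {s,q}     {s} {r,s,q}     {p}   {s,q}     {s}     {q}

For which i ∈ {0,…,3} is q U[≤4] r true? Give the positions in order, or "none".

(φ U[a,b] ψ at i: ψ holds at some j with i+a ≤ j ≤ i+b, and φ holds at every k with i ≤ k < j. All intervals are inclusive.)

Evaluate at each i in [0,3]:
  i=0: ✗ (lhs fails at k=0 before rhs at j=3)
  i=1: ✗ (lhs fails at k=2 before rhs at j=3)
  i=2: ✗ (lhs fails at k=2 before rhs at j=3)
  i=3: ✓ (rhs at j=3)

3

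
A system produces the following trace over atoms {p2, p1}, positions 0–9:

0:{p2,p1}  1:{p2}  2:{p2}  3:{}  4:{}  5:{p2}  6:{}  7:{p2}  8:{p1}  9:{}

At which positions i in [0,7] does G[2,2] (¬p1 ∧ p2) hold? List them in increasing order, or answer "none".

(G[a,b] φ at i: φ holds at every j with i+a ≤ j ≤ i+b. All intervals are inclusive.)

0, 3, 5

Evaluate at each i in [0,7]:
  i=0: ✓ (all of [2,2])
  i=1: ✗ (fails at j=3)
  i=2: ✗ (fails at j=4)
  i=3: ✓ (all of [5,5])
  i=4: ✗ (fails at j=6)
  i=5: ✓ (all of [7,7])
  i=6: ✗ (fails at j=8)
  i=7: ✗ (fails at j=9)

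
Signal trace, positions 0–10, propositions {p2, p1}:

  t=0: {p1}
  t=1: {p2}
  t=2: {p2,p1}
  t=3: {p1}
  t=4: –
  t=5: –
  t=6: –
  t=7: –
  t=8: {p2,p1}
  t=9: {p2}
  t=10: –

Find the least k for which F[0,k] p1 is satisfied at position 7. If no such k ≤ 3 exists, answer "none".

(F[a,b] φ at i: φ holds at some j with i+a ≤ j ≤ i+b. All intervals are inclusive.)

Scan j = 7,8,… for p1:
  j=7: fails
  j=8: holds
First hit at j=8, so smallest k = 8-7 = 1.

1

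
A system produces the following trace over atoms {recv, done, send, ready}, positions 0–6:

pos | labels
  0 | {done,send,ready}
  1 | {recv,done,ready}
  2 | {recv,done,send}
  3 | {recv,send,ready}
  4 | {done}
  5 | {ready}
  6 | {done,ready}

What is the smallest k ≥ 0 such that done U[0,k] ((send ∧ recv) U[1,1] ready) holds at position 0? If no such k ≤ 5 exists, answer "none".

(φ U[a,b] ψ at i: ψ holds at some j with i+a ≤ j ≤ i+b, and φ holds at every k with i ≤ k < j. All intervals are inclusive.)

2

Need earliest j ≥ 0 with ((send ∧ recv) U[1,1] ready), and done at every k in [0,j-1].
  j=0: rhs fails.
  j=1: rhs fails.
  j=2: rhs holds; lhs holds on [0,1]. k = 2.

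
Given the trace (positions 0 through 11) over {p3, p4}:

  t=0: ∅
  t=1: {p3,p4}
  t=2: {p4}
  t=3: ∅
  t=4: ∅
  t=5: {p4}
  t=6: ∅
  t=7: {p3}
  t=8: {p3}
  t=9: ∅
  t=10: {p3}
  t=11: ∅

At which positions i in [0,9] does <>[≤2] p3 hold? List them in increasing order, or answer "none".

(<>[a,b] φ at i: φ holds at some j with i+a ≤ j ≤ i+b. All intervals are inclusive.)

Evaluate at each i in [0,9]:
  i=0: ✓ (witness j=1)
  i=1: ✓ (witness j=1)
  i=2: ✗ (none in [2,4])
  i=3: ✗ (none in [3,5])
  i=4: ✗ (none in [4,6])
  i=5: ✓ (witness j=7)
  i=6: ✓ (witness j=7)
  i=7: ✓ (witness j=7)
  i=8: ✓ (witness j=8)
  i=9: ✓ (witness j=10)

0, 1, 5, 6, 7, 8, 9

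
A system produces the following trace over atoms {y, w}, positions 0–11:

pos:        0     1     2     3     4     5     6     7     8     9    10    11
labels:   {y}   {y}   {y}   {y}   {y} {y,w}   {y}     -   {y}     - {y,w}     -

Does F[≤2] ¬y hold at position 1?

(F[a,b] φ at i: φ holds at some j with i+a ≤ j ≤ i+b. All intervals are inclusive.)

Does not hold

Check ¬y at each j in [1,3]:
  j=1: false
  j=2: false
  j=3: false
No position in the window satisfies it → formula fails.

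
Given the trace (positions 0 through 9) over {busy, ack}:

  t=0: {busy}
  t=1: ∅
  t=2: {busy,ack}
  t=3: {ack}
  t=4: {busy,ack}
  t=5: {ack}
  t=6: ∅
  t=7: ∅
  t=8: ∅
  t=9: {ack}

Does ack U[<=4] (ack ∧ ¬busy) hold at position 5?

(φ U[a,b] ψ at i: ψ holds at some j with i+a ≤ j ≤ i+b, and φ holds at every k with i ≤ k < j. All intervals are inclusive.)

Need some j in [5,9] with (ack ∧ ¬busy), and ack at every k in [5,j-1].
  j=5: (ack ∧ ¬busy) holds; no prefix to check → satisfied.

Holds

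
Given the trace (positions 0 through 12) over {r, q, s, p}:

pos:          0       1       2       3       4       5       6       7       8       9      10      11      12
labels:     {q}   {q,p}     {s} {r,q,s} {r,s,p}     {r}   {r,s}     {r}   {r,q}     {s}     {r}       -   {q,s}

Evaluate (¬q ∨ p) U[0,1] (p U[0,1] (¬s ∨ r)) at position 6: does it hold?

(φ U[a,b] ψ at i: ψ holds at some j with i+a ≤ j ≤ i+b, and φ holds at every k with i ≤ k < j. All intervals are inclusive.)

Need some j in [6,7] with (p U[0,1] (¬s ∨ r)), and (¬q ∨ p) at every k in [6,j-1].
  j=6: (p U[0,1] (¬s ∨ r)) holds; no prefix to check → satisfied.

Yes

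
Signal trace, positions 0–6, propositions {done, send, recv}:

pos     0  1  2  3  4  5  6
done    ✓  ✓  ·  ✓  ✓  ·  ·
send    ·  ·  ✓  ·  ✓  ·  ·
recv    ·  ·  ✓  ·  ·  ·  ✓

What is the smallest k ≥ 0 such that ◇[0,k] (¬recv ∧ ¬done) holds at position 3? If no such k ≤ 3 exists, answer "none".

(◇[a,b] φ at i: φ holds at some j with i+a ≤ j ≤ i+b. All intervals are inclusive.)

Scan j = 3,4,… for (¬recv ∧ ¬done):
  j=3: fails
  j=4: fails
  j=5: holds
First hit at j=5, so smallest k = 5-3 = 2.

2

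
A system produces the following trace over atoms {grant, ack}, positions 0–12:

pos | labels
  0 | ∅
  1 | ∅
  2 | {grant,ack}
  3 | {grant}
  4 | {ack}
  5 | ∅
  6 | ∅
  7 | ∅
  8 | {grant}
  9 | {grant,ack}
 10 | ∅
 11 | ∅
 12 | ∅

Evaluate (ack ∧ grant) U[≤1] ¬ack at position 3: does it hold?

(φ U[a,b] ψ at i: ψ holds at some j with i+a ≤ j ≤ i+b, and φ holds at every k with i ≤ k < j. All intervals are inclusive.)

Need some j in [3,4] with ¬ack, and (ack ∧ grant) at every k in [3,j-1].
  j=3: ¬ack holds; no prefix to check → satisfied.

Yes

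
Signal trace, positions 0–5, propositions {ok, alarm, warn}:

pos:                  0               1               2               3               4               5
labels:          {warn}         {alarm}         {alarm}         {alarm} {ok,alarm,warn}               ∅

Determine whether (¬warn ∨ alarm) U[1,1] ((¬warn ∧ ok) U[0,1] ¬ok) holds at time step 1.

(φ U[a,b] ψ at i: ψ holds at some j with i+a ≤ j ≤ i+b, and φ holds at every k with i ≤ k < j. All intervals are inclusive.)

Yes

Need some j in [2,2] with ((¬warn ∧ ok) U[0,1] ¬ok), and (¬warn ∨ alarm) at every k in [1,j-1].
  j=2: ((¬warn ∧ ok) U[0,1] ¬ok) holds; (¬warn ∨ alarm) holds at every k in [1,1] → satisfied.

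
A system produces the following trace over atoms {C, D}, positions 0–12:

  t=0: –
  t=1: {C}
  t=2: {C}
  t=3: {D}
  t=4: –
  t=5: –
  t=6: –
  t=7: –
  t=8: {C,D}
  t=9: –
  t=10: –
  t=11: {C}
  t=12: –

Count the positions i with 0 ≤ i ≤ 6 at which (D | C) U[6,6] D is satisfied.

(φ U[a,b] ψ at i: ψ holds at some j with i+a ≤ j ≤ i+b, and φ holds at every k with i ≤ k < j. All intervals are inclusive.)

0

Evaluate at each i in [0,6]:
  i=0: ✗ (no rhs in [6,6])
  i=1: ✗ (no rhs in [7,7])
  i=2: ✗ (lhs fails at k=4 before rhs at j=8)
  i=3: ✗ (no rhs in [9,9])
  i=4: ✗ (no rhs in [10,10])
  i=5: ✗ (no rhs in [11,11])
  i=6: ✗ (no rhs in [12,12])
Positions where it holds: {} → 0.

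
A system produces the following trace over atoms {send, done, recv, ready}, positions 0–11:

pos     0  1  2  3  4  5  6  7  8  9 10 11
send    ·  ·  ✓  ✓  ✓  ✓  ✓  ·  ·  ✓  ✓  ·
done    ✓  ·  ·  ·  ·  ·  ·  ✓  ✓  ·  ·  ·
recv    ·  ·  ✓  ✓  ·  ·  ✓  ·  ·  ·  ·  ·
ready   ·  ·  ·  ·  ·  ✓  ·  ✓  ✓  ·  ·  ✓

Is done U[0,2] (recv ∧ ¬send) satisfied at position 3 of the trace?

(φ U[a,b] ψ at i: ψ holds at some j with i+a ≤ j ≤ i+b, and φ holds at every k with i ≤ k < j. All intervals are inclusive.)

Need some j in [3,5] with (recv ∧ ¬send), and done at every k in [3,j-1].
  j=3: (recv ∧ ¬send) false.
  j=4: (recv ∧ ¬send) false.
  j=5: (recv ∧ ¬send) false.
No j in the window works → until fails.

False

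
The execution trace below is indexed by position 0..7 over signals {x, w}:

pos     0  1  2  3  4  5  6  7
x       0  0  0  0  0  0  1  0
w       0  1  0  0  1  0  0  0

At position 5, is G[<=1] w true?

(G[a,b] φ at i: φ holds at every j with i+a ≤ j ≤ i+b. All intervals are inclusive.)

Does not hold

Check w at every j in [5,6]:
  j=5: false
  j=6: false
Fails at j=5 → formula fails.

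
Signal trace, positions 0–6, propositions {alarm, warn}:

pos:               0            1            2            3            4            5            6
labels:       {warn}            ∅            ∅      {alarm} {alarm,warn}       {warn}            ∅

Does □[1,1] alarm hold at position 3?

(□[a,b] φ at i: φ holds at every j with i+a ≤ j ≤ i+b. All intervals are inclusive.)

True

Check alarm at every j in [4,4]:
  j=4: true
All positions satisfy it → formula holds.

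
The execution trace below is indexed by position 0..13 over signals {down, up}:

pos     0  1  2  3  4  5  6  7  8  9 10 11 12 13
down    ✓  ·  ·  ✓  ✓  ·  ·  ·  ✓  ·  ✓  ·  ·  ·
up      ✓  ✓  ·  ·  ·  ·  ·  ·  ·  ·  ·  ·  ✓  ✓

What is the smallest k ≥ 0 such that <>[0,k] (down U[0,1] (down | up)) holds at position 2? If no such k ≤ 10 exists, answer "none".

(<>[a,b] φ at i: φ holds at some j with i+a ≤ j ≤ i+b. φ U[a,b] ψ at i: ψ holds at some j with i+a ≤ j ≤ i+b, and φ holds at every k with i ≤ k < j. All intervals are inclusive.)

Scan j = 2,3,… for (down U[0,1] (down | up)):
  j=2: fails
  j=3: holds
First hit at j=3, so smallest k = 3-2 = 1.

1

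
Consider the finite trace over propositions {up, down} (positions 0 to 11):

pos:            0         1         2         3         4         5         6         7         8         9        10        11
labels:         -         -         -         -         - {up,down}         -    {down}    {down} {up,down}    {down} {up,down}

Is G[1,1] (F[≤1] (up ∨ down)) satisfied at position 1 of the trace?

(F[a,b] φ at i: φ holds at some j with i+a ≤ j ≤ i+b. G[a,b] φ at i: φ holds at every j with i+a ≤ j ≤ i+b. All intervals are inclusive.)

Check F[≤1] (up ∨ down) at every j in [2,2]:
  j=2: fails (none in [2,3])
Fails at j=2 → formula fails.

Does not hold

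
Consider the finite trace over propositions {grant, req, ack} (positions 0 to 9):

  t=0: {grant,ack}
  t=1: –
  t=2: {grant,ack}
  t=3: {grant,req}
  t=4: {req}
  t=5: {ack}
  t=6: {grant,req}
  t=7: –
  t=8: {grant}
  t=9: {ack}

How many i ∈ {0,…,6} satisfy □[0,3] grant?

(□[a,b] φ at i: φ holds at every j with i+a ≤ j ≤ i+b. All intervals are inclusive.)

Evaluate at each i in [0,6]:
  i=0: ✗ (fails at j=1)
  i=1: ✗ (fails at j=1)
  i=2: ✗ (fails at j=4)
  i=3: ✗ (fails at j=4)
  i=4: ✗ (fails at j=4)
  i=5: ✗ (fails at j=5)
  i=6: ✗ (fails at j=7)
Positions where it holds: {} → 0.

0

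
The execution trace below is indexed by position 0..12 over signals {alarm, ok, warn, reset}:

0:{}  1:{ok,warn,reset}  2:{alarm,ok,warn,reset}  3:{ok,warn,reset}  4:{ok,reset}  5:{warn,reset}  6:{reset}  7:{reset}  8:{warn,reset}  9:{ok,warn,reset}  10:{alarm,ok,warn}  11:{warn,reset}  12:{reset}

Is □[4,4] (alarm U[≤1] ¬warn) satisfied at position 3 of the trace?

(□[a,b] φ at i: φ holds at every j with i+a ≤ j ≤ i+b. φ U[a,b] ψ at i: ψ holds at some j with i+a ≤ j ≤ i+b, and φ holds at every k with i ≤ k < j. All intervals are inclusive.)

Holds

Check (alarm U[≤1] ¬warn) at every j in [7,7]:
  j=7: holds
All positions satisfy it → formula holds.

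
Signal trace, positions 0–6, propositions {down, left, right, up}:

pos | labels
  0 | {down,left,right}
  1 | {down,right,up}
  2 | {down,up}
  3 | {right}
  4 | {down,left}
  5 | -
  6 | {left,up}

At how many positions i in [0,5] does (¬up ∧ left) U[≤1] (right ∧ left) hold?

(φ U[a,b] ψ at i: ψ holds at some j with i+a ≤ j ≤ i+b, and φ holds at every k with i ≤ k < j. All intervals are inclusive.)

1

Evaluate at each i in [0,5]:
  i=0: ✓ (rhs at j=0)
  i=1: ✗ (no rhs in [1,2])
  i=2: ✗ (no rhs in [2,3])
  i=3: ✗ (no rhs in [3,4])
  i=4: ✗ (no rhs in [4,5])
  i=5: ✗ (no rhs in [5,6])
Positions where it holds: {0} → 1.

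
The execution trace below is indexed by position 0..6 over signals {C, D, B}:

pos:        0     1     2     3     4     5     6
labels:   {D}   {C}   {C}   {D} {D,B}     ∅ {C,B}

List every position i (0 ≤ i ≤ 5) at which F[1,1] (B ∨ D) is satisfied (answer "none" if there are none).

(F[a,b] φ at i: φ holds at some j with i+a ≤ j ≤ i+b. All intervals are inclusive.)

2, 3, 5

Evaluate at each i in [0,5]:
  i=0: ✗ (none in [1,1])
  i=1: ✗ (none in [2,2])
  i=2: ✓ (witness j=3)
  i=3: ✓ (witness j=4)
  i=4: ✗ (none in [5,5])
  i=5: ✓ (witness j=6)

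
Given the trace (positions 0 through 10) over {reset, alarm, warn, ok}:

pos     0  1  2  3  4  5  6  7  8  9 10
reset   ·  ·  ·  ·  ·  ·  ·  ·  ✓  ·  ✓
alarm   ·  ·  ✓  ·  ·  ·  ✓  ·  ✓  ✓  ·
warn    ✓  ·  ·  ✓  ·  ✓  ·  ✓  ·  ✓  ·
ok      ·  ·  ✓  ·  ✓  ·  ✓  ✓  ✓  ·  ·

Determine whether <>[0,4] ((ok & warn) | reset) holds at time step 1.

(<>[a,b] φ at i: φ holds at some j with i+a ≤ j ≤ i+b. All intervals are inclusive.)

Check ((ok & warn) | reset) at each j in [1,5]:
  j=1: false
  j=2: false
  j=3: false
  j=4: false
  j=5: false
No position in the window satisfies it → formula fails.

Does not hold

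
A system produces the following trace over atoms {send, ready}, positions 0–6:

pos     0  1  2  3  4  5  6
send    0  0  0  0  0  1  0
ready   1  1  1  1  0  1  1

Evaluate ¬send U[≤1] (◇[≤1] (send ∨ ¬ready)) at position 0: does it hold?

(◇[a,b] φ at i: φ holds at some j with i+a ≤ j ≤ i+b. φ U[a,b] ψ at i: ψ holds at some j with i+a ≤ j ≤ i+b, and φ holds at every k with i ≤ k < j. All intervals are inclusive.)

False

Need some j in [0,1] with ◇[≤1] (send ∨ ¬ready), and ¬send at every k in [0,j-1].
  j=0: ◇[≤1] (send ∨ ¬ready) — fails (none in [0,1]).
  j=1: ◇[≤1] (send ∨ ¬ready) — fails (none in [1,2]).
No j in the window works → until fails.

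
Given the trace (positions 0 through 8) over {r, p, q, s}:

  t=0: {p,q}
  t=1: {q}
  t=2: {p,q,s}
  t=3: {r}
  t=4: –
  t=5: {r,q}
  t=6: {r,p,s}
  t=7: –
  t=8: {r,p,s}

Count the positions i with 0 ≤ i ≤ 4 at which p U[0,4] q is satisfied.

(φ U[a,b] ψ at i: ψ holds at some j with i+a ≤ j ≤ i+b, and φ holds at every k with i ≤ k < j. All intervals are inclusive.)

Evaluate at each i in [0,4]:
  i=0: ✓ (rhs at j=0)
  i=1: ✓ (rhs at j=1)
  i=2: ✓ (rhs at j=2)
  i=3: ✗ (lhs fails at k=3 before rhs at j=5)
  i=4: ✗ (lhs fails at k=4 before rhs at j=5)
Positions where it holds: {0, 1, 2} → 3.

3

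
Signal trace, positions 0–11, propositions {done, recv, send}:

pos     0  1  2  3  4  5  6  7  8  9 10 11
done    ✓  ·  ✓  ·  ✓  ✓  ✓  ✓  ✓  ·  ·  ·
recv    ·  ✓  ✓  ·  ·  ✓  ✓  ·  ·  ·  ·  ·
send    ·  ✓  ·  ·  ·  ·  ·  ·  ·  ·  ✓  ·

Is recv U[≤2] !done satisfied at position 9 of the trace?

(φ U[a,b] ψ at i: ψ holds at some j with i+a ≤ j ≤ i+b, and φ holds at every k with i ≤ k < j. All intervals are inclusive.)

Holds

Need some j in [9,11] with !done, and recv at every k in [9,j-1].
  j=9: !done holds; no prefix to check → satisfied.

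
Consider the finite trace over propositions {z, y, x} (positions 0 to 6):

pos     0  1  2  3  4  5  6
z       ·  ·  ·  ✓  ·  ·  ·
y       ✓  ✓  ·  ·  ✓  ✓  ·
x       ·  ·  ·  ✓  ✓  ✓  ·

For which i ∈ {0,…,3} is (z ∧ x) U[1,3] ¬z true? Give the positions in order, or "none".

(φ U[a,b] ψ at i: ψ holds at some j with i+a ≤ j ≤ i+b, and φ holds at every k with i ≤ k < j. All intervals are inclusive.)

3

Evaluate at each i in [0,3]:
  i=0: ✗ (lhs fails at k=0 before rhs at j=1)
  i=1: ✗ (lhs fails at k=1 before rhs at j=2)
  i=2: ✗ (lhs fails at k=2 before rhs at j=4)
  i=3: ✓ (rhs at j=4; lhs holds on [3,3])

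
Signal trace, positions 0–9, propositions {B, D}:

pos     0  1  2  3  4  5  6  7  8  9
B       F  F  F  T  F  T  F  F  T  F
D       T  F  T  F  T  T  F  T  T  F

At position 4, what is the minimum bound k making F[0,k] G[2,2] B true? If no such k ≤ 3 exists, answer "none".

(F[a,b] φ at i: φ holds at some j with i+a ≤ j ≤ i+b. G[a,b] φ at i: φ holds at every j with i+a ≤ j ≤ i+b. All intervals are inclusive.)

2

Scan j = 4,5,… for G[2,2] B:
  j=4: fails
  j=5: fails
  j=6: holds
First hit at j=6, so smallest k = 6-4 = 2.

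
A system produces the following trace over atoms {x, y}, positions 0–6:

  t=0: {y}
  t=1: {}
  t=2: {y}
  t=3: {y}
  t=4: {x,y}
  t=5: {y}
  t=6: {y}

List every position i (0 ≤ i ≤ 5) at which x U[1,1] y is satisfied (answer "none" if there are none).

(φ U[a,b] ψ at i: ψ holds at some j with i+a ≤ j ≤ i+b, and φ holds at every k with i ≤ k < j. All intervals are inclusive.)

4

Evaluate at each i in [0,5]:
  i=0: ✗ (no rhs in [1,1])
  i=1: ✗ (lhs fails at k=1 before rhs at j=2)
  i=2: ✗ (lhs fails at k=2 before rhs at j=3)
  i=3: ✗ (lhs fails at k=3 before rhs at j=4)
  i=4: ✓ (rhs at j=5; lhs holds on [4,4])
  i=5: ✗ (lhs fails at k=5 before rhs at j=6)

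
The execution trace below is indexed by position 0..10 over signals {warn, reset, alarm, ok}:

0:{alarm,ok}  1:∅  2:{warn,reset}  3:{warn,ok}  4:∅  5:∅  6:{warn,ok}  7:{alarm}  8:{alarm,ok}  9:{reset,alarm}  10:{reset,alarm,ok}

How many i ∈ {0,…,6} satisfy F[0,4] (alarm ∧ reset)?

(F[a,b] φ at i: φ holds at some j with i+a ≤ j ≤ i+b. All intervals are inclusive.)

2

Evaluate at each i in [0,6]:
  i=0: ✗ (none in [0,4])
  i=1: ✗ (none in [1,5])
  i=2: ✗ (none in [2,6])
  i=3: ✗ (none in [3,7])
  i=4: ✗ (none in [4,8])
  i=5: ✓ (witness j=9)
  i=6: ✓ (witness j=9)
Positions where it holds: {5, 6} → 2.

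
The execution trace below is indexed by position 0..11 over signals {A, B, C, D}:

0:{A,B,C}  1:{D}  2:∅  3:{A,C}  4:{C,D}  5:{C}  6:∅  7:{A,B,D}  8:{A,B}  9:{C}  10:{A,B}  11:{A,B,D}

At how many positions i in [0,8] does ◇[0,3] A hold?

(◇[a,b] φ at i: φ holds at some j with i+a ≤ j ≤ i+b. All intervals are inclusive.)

Evaluate at each i in [0,8]:
  i=0: ✓ (witness j=0)
  i=1: ✓ (witness j=3)
  i=2: ✓ (witness j=3)
  i=3: ✓ (witness j=3)
  i=4: ✓ (witness j=7)
  i=5: ✓ (witness j=7)
  i=6: ✓ (witness j=7)
  i=7: ✓ (witness j=7)
  i=8: ✓ (witness j=8)
Positions where it holds: {0, 1, 2, 3, 4, 5, 6, 7, 8} → 9.

9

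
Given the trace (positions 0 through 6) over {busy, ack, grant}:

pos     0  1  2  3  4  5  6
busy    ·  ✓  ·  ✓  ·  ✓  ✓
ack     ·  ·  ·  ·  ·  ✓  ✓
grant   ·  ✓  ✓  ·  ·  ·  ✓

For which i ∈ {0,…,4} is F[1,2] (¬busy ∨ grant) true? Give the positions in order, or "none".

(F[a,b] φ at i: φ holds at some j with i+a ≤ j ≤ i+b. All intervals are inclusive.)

Evaluate at each i in [0,4]:
  i=0: ✓ (witness j=1)
  i=1: ✓ (witness j=2)
  i=2: ✓ (witness j=4)
  i=3: ✓ (witness j=4)
  i=4: ✓ (witness j=6)

0, 1, 2, 3, 4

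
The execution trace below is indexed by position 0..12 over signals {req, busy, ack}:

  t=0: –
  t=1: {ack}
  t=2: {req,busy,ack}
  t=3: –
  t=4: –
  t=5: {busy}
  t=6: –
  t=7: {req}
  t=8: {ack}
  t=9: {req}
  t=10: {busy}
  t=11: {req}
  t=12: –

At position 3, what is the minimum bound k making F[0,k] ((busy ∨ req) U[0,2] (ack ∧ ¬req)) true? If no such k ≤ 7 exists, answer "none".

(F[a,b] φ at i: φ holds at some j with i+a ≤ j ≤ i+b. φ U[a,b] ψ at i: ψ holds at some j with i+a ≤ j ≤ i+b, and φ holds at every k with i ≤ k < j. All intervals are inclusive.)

4

Scan j = 3,4,… for ((busy ∨ req) U[0,2] (ack ∧ ¬req)):
  j=3: fails
  j=4: fails
  j=5: fails
  j=6: fails
  j=7: holds
First hit at j=7, so smallest k = 7-3 = 4.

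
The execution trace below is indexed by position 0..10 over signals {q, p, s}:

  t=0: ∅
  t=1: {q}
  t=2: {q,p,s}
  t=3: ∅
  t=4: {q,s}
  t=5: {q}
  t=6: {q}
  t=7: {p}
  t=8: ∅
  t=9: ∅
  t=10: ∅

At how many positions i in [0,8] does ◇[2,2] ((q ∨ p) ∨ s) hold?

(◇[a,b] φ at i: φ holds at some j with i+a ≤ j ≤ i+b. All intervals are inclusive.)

Evaluate at each i in [0,8]:
  i=0: ✓ (witness j=2)
  i=1: ✗ (none in [3,3])
  i=2: ✓ (witness j=4)
  i=3: ✓ (witness j=5)
  i=4: ✓ (witness j=6)
  i=5: ✓ (witness j=7)
  i=6: ✗ (none in [8,8])
  i=7: ✗ (none in [9,9])
  i=8: ✗ (none in [10,10])
Positions where it holds: {0, 2, 3, 4, 5} → 5.

5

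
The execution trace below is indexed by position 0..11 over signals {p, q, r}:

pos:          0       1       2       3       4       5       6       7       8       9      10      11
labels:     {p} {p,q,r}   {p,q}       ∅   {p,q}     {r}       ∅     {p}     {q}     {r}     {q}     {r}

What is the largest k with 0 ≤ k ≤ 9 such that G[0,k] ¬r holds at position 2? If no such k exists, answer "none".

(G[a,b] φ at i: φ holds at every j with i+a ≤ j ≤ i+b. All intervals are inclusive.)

2

¬r must hold from j=2 onward; find where it first fails.
  j=2: holds
  j=3: holds
  j=4: holds
  j=5: fails
Holds on [2,4], so largest k = 2.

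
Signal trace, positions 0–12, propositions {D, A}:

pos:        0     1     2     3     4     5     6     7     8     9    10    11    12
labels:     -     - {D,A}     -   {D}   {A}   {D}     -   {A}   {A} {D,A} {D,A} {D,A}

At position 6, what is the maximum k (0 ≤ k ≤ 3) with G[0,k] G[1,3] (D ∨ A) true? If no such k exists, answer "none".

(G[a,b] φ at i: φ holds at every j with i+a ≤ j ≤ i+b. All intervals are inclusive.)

G[1,3] (D ∨ A) must hold from j=6 onward; find where it first fails.
  j=6: fails → no k works.

none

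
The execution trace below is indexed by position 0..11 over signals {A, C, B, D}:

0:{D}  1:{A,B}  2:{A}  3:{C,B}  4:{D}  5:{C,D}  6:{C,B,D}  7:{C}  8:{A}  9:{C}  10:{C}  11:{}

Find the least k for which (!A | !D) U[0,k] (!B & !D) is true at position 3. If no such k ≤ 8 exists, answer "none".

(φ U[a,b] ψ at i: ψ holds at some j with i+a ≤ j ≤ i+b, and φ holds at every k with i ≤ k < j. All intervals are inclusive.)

4

Need earliest j ≥ 3 with (!B & !D), and (!A | !D) at every k in [3,j-1].
  j=3: rhs fails.
  j=4: rhs fails.
  j=5: rhs fails.
  j=6: rhs fails.
  j=7: rhs holds; lhs holds on [3,6]. k = 4.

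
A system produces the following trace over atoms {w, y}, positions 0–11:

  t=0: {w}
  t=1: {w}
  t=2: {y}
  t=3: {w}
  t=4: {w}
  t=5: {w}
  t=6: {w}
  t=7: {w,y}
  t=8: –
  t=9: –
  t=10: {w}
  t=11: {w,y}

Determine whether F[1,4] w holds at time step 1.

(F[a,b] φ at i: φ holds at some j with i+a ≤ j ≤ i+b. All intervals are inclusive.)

Check w at each j in [2,5]:
  j=2: false
  j=3: true
  j=4: true
  j=5: true
Found at j=3 → formula holds.

Yes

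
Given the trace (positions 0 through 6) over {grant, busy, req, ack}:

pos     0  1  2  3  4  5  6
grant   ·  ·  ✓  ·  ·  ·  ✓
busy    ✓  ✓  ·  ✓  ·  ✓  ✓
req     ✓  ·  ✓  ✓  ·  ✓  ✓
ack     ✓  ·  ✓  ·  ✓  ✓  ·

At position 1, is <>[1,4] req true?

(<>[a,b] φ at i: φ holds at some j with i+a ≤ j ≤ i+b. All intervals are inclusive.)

Check req at each j in [2,5]:
  j=2: true
  j=3: true
  j=4: false
  j=5: true
Found at j=2 → formula holds.

Yes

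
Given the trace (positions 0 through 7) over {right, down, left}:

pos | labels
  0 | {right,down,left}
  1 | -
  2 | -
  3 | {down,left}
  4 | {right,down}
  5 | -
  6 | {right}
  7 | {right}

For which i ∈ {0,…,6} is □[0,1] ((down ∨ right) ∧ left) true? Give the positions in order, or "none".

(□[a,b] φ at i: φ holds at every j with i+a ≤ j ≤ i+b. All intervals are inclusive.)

none

Evaluate at each i in [0,6]:
  i=0: ✗ (fails at j=1)
  i=1: ✗ (fails at j=1)
  i=2: ✗ (fails at j=2)
  i=3: ✗ (fails at j=4)
  i=4: ✗ (fails at j=4)
  i=5: ✗ (fails at j=5)
  i=6: ✗ (fails at j=6)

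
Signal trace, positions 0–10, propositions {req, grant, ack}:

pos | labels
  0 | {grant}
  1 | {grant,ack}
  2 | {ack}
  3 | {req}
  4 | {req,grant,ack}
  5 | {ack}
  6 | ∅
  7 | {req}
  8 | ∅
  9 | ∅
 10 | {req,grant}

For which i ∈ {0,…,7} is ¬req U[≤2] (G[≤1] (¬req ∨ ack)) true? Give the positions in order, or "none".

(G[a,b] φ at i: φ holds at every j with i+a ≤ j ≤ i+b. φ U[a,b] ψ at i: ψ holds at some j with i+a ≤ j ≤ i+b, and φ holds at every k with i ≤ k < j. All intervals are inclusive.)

Evaluate at each i in [0,7]:
  i=0: ✓ (rhs at j=0)
  i=1: ✓ (rhs at j=1)
  i=2: ✗ (lhs fails at k=3 before rhs at j=4)
  i=3: ✗ (lhs fails at k=3 before rhs at j=4)
  i=4: ✓ (rhs at j=4)
  i=5: ✓ (rhs at j=5)
  i=6: ✗ (lhs fails at k=7 before rhs at j=8)
  i=7: ✗ (lhs fails at k=7 before rhs at j=8)

0, 1, 4, 5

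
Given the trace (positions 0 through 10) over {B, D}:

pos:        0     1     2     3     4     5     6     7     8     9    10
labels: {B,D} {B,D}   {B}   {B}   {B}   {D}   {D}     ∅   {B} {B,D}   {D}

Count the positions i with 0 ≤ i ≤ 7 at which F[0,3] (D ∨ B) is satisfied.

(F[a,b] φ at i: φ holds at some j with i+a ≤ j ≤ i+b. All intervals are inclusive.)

Evaluate at each i in [0,7]:
  i=0: ✓ (witness j=0)
  i=1: ✓ (witness j=1)
  i=2: ✓ (witness j=2)
  i=3: ✓ (witness j=3)
  i=4: ✓ (witness j=4)
  i=5: ✓ (witness j=5)
  i=6: ✓ (witness j=6)
  i=7: ✓ (witness j=8)
Positions where it holds: {0, 1, 2, 3, 4, 5, 6, 7} → 8.

8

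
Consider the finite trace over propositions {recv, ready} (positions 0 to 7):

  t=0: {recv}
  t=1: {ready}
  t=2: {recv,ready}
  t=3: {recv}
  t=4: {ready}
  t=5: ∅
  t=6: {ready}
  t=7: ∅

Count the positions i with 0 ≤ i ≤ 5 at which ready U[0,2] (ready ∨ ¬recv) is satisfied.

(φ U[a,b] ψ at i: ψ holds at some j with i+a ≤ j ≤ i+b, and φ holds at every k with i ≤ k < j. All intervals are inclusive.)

4

Evaluate at each i in [0,5]:
  i=0: ✗ (lhs fails at k=0 before rhs at j=1)
  i=1: ✓ (rhs at j=1)
  i=2: ✓ (rhs at j=2)
  i=3: ✗ (lhs fails at k=3 before rhs at j=4)
  i=4: ✓ (rhs at j=4)
  i=5: ✓ (rhs at j=5)
Positions where it holds: {1, 2, 4, 5} → 4.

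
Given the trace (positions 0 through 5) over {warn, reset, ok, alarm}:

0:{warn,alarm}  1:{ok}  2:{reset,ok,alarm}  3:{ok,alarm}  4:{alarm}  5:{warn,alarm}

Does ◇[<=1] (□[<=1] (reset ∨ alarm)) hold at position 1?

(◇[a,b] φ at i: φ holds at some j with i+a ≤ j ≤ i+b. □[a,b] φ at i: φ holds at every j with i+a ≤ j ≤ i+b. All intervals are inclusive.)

Check □[<=1] (reset ∨ alarm) at each j in [1,2]:
  j=1: fails at 1
  j=2: holds on [2,3]
Found at j=2 → formula holds.

Holds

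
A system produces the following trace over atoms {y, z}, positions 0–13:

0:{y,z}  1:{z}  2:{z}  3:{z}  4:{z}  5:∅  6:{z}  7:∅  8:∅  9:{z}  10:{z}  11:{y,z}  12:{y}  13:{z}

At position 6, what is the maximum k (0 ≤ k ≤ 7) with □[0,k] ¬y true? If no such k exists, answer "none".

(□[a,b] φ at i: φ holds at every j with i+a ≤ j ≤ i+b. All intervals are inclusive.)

¬y must hold from j=6 onward; find where it first fails.
  j=6: holds
  j=7: holds
  j=8: holds
  j=9: holds
  j=10: holds
  j=11: fails
Holds on [6,10], so largest k = 4.

4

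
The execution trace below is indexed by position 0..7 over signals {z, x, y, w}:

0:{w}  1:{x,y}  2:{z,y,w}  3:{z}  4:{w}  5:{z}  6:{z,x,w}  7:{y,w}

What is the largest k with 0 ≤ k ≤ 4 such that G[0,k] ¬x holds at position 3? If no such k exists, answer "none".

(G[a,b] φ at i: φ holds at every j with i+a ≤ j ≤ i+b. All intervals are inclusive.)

¬x must hold from j=3 onward; find where it first fails.
  j=3: holds
  j=4: holds
  j=5: holds
  j=6: fails
Holds on [3,5], so largest k = 2.

2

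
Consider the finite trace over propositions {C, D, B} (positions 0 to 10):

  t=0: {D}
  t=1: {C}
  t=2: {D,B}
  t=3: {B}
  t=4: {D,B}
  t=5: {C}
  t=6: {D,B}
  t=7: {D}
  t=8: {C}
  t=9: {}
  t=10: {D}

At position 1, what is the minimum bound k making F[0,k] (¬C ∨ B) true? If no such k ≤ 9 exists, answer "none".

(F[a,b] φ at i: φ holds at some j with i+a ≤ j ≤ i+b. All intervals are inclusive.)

Scan j = 1,2,… for (¬C ∨ B):
  j=1: fails
  j=2: holds
First hit at j=2, so smallest k = 2-1 = 1.

1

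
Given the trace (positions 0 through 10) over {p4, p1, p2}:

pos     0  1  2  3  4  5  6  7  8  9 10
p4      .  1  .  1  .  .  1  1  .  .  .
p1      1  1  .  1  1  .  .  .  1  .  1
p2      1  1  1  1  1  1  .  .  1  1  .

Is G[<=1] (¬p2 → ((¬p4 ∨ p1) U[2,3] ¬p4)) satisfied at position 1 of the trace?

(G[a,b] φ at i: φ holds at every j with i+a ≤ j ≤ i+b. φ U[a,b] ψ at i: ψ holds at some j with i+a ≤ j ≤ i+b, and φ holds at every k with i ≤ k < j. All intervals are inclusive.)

Yes

Check (¬p2 → ((¬p4 ∨ p1) U[2,3] ¬p4)) at every j in [1,2]:
  j=1: antecedent false → ✓
  j=2: antecedent false → ✓
All positions satisfy it → formula holds.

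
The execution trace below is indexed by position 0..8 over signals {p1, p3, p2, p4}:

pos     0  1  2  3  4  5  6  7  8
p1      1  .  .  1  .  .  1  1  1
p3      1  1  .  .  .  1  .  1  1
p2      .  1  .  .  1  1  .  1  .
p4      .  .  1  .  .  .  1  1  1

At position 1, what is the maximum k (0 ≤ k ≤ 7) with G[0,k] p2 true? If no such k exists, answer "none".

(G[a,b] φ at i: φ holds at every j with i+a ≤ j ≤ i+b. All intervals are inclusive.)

0

p2 must hold from j=1 onward; find where it first fails.
  j=1: holds
  j=2: fails
Holds on [1,1], so largest k = 0.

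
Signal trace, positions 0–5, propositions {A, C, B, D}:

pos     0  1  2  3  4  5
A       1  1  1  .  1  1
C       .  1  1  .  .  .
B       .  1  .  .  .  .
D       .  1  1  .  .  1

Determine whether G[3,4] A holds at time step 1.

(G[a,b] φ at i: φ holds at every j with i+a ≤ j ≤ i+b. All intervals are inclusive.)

Check A at every j in [4,5]:
  j=4: true
  j=5: true
All positions satisfy it → formula holds.

True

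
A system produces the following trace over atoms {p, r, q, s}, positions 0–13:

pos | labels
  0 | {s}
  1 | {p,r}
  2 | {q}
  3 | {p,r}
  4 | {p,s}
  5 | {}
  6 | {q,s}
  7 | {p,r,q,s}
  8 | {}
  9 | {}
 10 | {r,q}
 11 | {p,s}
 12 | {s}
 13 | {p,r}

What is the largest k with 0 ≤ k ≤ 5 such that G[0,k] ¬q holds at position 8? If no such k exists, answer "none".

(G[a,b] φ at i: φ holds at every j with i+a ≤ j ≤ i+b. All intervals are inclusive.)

¬q must hold from j=8 onward; find where it first fails.
  j=8: holds
  j=9: holds
  j=10: fails
Holds on [8,9], so largest k = 1.

1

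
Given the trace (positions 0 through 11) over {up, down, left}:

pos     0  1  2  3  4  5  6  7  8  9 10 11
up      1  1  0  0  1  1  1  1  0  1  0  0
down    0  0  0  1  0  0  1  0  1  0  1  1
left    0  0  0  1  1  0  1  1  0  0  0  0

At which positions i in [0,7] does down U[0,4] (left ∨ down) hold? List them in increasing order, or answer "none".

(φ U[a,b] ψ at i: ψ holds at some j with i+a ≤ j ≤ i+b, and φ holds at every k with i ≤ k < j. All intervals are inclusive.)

Evaluate at each i in [0,7]:
  i=0: ✗ (lhs fails at k=0 before rhs at j=3)
  i=1: ✗ (lhs fails at k=1 before rhs at j=3)
  i=2: ✗ (lhs fails at k=2 before rhs at j=3)
  i=3: ✓ (rhs at j=3)
  i=4: ✓ (rhs at j=4)
  i=5: ✗ (lhs fails at k=5 before rhs at j=6)
  i=6: ✓ (rhs at j=6)
  i=7: ✓ (rhs at j=7)

3, 4, 6, 7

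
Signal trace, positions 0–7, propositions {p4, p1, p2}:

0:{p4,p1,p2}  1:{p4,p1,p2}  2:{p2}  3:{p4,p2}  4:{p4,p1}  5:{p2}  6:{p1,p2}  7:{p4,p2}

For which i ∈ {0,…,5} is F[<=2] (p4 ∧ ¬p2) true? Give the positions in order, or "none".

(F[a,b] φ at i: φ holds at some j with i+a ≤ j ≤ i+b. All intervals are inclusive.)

2, 3, 4

Evaluate at each i in [0,5]:
  i=0: ✗ (none in [0,2])
  i=1: ✗ (none in [1,3])
  i=2: ✓ (witness j=4)
  i=3: ✓ (witness j=4)
  i=4: ✓ (witness j=4)
  i=5: ✗ (none in [5,7])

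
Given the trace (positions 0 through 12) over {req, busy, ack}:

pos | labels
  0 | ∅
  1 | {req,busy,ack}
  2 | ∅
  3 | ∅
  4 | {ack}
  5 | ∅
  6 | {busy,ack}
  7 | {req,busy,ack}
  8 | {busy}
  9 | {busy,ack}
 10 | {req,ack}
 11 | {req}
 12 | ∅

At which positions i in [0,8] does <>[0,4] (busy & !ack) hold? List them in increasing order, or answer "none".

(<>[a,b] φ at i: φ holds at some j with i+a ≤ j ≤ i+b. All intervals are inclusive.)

Evaluate at each i in [0,8]:
  i=0: ✗ (none in [0,4])
  i=1: ✗ (none in [1,5])
  i=2: ✗ (none in [2,6])
  i=3: ✗ (none in [3,7])
  i=4: ✓ (witness j=8)
  i=5: ✓ (witness j=8)
  i=6: ✓ (witness j=8)
  i=7: ✓ (witness j=8)
  i=8: ✓ (witness j=8)

4, 5, 6, 7, 8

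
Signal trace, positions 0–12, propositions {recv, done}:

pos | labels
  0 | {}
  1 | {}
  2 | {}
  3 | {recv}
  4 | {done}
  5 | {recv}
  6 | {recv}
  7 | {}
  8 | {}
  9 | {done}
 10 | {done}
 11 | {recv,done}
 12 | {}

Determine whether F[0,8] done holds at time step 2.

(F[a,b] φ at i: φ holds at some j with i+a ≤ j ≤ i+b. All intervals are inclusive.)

Check done at each j in [2,10]:
  j=2: false
  j=3: false
  j=4: true
  j=5: false
  j=6: false
  j=7: false
  j=8: false
  j=9: true
  j=10: true
Found at j=4 → formula holds.

True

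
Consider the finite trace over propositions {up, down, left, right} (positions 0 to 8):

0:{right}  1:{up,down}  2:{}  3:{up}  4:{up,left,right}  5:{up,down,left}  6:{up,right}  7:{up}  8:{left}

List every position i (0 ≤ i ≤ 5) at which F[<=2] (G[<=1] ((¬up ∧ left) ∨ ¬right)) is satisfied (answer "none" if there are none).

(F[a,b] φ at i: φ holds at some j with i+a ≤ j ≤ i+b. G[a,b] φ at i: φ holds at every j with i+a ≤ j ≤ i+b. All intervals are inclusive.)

0, 1, 2, 5

Evaluate at each i in [0,5]:
  i=0: ✓ (witness j=1)
  i=1: ✓ (witness j=1)
  i=2: ✓ (witness j=2)
  i=3: ✗ (none in [3,5])
  i=4: ✗ (none in [4,6])
  i=5: ✓ (witness j=7)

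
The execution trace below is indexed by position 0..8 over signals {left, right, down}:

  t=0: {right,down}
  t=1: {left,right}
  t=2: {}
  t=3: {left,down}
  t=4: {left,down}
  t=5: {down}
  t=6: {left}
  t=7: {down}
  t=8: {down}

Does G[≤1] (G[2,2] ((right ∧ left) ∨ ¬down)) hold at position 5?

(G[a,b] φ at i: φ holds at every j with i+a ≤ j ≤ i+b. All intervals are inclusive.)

Check G[2,2] ((right ∧ left) ∨ ¬down) at every j in [5,6]:
  j=5: fails at 7
  j=6: fails at 8
Fails at j=5 → formula fails.

Does not hold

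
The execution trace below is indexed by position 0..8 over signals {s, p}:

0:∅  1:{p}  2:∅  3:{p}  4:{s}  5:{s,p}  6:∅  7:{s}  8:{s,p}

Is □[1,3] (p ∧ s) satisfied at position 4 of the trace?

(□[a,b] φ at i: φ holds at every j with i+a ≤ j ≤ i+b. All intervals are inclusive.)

Check (p ∧ s) at every j in [5,7]:
  j=5: true
  j=6: false
  j=7: false
Fails at j=6 → formula fails.

False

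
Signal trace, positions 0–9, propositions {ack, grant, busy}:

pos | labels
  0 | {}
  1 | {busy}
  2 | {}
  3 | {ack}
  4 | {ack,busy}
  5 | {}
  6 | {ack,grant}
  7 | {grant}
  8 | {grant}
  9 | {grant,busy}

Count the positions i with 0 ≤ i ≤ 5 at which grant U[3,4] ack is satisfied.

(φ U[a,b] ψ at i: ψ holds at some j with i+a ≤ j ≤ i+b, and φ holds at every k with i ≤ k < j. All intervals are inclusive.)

Evaluate at each i in [0,5]:
  i=0: ✗ (lhs fails at k=0 before rhs at j=3)
  i=1: ✗ (lhs fails at k=1 before rhs at j=4)
  i=2: ✗ (lhs fails at k=2 before rhs at j=6)
  i=3: ✗ (lhs fails at k=3 before rhs at j=6)
  i=4: ✗ (no rhs in [7,8])
  i=5: ✗ (no rhs in [8,9])
Positions where it holds: {} → 0.

0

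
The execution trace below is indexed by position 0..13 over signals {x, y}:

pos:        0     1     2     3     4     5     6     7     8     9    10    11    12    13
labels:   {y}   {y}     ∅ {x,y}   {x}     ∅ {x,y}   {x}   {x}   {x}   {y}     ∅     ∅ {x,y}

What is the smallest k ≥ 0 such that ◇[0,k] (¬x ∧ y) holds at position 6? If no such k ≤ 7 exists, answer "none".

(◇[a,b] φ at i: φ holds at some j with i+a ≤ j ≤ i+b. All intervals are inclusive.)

4

Scan j = 6,7,… for (¬x ∧ y):
  j=6: fails
  j=7: fails
  j=8: fails
  j=9: fails
  j=10: holds
First hit at j=10, so smallest k = 10-6 = 4.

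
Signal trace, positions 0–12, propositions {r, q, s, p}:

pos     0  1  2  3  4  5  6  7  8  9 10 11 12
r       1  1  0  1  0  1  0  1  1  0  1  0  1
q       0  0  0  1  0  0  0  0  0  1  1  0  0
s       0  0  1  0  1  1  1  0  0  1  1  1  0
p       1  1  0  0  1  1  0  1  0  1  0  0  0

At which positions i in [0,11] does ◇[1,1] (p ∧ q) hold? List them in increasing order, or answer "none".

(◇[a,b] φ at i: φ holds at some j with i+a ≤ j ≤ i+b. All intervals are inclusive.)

Evaluate at each i in [0,11]:
  i=0: ✗ (none in [1,1])
  i=1: ✗ (none in [2,2])
  i=2: ✗ (none in [3,3])
  i=3: ✗ (none in [4,4])
  i=4: ✗ (none in [5,5])
  i=5: ✗ (none in [6,6])
  i=6: ✗ (none in [7,7])
  i=7: ✗ (none in [8,8])
  i=8: ✓ (witness j=9)
  i=9: ✗ (none in [10,10])
  i=10: ✗ (none in [11,11])
  i=11: ✗ (none in [12,12])

8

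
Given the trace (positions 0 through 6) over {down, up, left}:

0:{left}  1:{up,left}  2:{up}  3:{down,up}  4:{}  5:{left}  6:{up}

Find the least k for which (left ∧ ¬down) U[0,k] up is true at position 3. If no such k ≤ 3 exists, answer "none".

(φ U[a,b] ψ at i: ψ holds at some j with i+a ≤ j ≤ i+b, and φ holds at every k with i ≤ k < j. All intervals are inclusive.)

0

Need earliest j ≥ 3 with up, and (left ∧ ¬down) at every k in [3,j-1].
  j=3: rhs holds (empty prefix). k = 0.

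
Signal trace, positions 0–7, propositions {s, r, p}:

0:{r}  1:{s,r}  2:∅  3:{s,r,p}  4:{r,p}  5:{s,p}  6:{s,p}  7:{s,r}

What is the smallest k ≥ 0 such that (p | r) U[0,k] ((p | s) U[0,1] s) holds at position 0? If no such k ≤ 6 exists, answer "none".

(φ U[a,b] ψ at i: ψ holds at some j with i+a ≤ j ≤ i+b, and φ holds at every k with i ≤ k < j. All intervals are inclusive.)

Need earliest j ≥ 0 with ((p | s) U[0,1] s), and (p | r) at every k in [0,j-1].
  j=0: rhs fails.
  j=1: rhs holds; lhs holds on [0,0]. k = 1.

1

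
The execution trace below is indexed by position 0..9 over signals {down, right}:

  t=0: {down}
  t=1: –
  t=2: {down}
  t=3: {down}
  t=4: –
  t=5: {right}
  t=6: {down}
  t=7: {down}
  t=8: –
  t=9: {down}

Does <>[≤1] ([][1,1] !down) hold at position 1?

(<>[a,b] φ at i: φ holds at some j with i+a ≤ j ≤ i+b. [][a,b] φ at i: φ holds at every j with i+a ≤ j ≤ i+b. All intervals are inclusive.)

Check [][1,1] !down at each j in [1,2]:
  j=1: fails at 2
  j=2: fails at 3
No position in the window satisfies it → formula fails.

False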